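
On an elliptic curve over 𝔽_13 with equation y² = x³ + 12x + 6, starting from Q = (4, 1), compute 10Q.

Repeated addition: build up to 10Q.
2Q: tangent at (4, 1): λ = (3·4² + 12)/(2·1) ≡ 8/2. 2⁻¹ ≡ 7 (mod 13), so λ ≡ 8·7 ≡ 4.
  x = λ² - 4 - 4 = 16 - 8 ≡ 8; y = λ·(4 - 8) - 1 ≡ 9. → (8, 9)
3Q: (8, 9) + (4, 1). λ = (1 - 9)/(4 - 8) ≡ 5/9 mod 13. 9⁻¹ ≡ 3 (mod 13), so λ ≡ 2.
  x = λ² - 8 - 4 = 4 - 12 ≡ 5; y = λ·(8 - 5) - 9 ≡ 10. → (5, 10)
4Q: (5, 10) + (4, 1). λ = (1 - 10)/(4 - 5) ≡ 4/12 mod 13. 12⁻¹ ≡ 12 (mod 13) since 12·12 = 144 ≡ 1, so λ ≡ 9.
  x = λ² - 5 - 4 = 81 - 9 ≡ 7; y = λ·(5 - 7) - 10 ≡ 11. → (7, 11)
5Q: (7, 11) + (4, 1). λ = (1 - 11)/(4 - 7) ≡ 3/10 mod 13. 10⁻¹ ≡ 4 (mod 13), so λ ≡ 12.
  x = λ² - 7 - 4 = 144 - 11 ≡ 3; y = λ·(7 - 3) - 11 ≡ 11. → (3, 11)
6Q: (3, 11) + (4, 1). λ = (1 - 11)/(4 - 3) ≡ 3/1 mod 13. 1⁻¹ ≡ 1 (mod 13), so λ ≡ 3.
  x = λ² - 3 - 4 = 9 - 7 ≡ 2; y = λ·(3 - 2) - 11 ≡ 5. → (2, 5)
7Q: (2, 5) + (4, 1). λ = (1 - 5)/(4 - 2) ≡ 9/2 mod 13. 2⁻¹ ≡ 7 (mod 13), so λ ≡ 11.
  x = λ² - 2 - 4 = 121 - 6 ≡ 11; y = λ·(2 - 11) - 5 ≡ 0. → (11, 0)
8Q: (11, 0) + (4, 1). λ = (1 - 0)/(4 - 11) ≡ 1/6 mod 13. 6⁻¹ ≡ 11 (mod 13), so λ ≡ 11.
  x = λ² - 11 - 4 = 121 - 15 ≡ 2; y = λ·(11 - 2) - 0 ≡ 8. → (2, 8)
9Q: (2, 8) + (4, 1). λ = (1 - 8)/(4 - 2) ≡ 6/2 mod 13. 2⁻¹ ≡ 7 (mod 13), so λ ≡ 3.
  x = λ² - 2 - 4 = 9 - 6 ≡ 3; y = λ·(2 - 3) - 8 ≡ 2. → (3, 2)
10Q: (3, 2) + (4, 1). λ = (1 - 2)/(4 - 3) ≡ 12/1 mod 13. 1⁻¹ ≡ 1 (mod 13), so λ ≡ 12.
  x = λ² - 3 - 4 = 144 - 7 ≡ 7; y = λ·(3 - 7) - 2 ≡ 2. → (7, 2)

(7, 2)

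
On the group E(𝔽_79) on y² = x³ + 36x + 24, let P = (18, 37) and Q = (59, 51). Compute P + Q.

(54, 22)

(18, 37) + (59, 51). λ = (51 - 37)/(59 - 18) ≡ 14/41 mod 79. 41⁻¹ ≡ 27 (mod 79), so λ ≡ 62.
  x = λ² - 18 - 59 = 3844 - 77 ≡ 54; y = λ·(18 - 54) - 37 ≡ 22. → (54, 22)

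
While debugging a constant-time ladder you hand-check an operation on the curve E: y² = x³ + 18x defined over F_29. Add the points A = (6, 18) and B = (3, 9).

(0, 0)

(6, 18) + (3, 9). λ = (9 - 18)/(3 - 6) ≡ 20/26 mod 29. 26⁻¹ ≡ 19 (mod 29), so λ ≡ 3.
  x = λ² - 6 - 3 = 9 - 9 ≡ 0; y = λ·(6 - 0) - 18 ≡ 0. → (0, 0)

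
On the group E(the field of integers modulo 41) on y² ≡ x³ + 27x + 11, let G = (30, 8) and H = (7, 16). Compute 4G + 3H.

First 4G:
Repeated addition: build up to 4G.
2G: tangent at (30, 8): λ = (3·30² + 27)/(2·8) ≡ 21/16. 16⁻¹ ≡ 18 (mod 41), so λ ≡ 21·18 ≡ 9.
  x = λ² - 30 - 30 = 81 - 60 ≡ 21; y = λ·(30 - 21) - 8 ≡ 32. → (21, 32)
3G: (21, 32) + (30, 8). λ = (8 - 32)/(30 - 21) ≡ 17/9 mod 41. 9⁻¹ ≡ 32 (mod 41), so λ ≡ 11.
  x = λ² - 21 - 30 = 121 - 51 ≡ 29; y = λ·(21 - 29) - 32 ≡ 3. → (29, 3)
4G: (29, 3) + (30, 8). λ = (8 - 3)/(30 - 29) ≡ 5/1 mod 41. 1⁻¹ ≡ 1 (mod 41), so λ ≡ 5.
  x = λ² - 29 - 30 = 25 - 59 ≡ 7; y = λ·(29 - 7) - 3 ≡ 25. → (7, 25)
4G = (7, 25).
Next 3H:
Repeated addition: build up to 3H.
2H: tangent at (7, 16): λ = (3·7² + 27)/(2·16) ≡ 10/32. 32⁻¹ ≡ 9 (mod 41), so λ ≡ 10·9 ≡ 8.
  x = λ² - 7 - 7 = 64 - 14 ≡ 9; y = λ·(7 - 9) - 16 ≡ 9. → (9, 9)
3H: (9, 9) + (7, 16). λ = (16 - 9)/(7 - 9) ≡ 7/39 mod 41. 39⁻¹ ≡ 20 (mod 41) since 39·20 = 780 ≡ 1, so λ ≡ 17.
  x = λ² - 9 - 7 = 289 - 16 ≡ 27; y = λ·(9 - 27) - 9 ≡ 13. → (27, 13)
3H = (27, 13).
Finally 4G + 3H:
(7, 25) + (27, 13). λ = (13 - 25)/(27 - 7) ≡ 29/20 mod 41. 20⁻¹ ≡ 39 (mod 41), so λ ≡ 24.
  x = λ² - 7 - 27 = 576 - 34 ≡ 9; y = λ·(7 - 9) - 25 ≡ 9. → (9, 9)

(9, 9)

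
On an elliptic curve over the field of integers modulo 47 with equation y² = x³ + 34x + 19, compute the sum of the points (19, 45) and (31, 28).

(15, 12)

(19, 45) + (31, 28). λ = (28 - 45)/(31 - 19) ≡ 30/12 mod 47. 12⁻¹ ≡ 4 (mod 47), so λ ≡ 26.
  x = λ² - 19 - 31 = 676 - 50 ≡ 15; y = λ·(19 - 15) - 45 ≡ 12. → (15, 12)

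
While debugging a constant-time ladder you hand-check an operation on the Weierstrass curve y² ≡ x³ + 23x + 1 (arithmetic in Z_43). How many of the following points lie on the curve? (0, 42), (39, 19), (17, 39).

(0, 42): 42² ≡ 1, rhs ≡ 1 → on.
(39, 19): 19² ≡ 17, rhs ≡ 17 → on.
(17, 39): 39² ≡ 16, rhs ≡ 16 → on.

3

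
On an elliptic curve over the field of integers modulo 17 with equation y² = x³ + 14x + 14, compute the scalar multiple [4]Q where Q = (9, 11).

Repeated addition: build up to 4Q.
2Q: tangent at (9, 11): λ = (3·9² + 14)/(2·11) ≡ 2/5. 5⁻¹ ≡ 7 (mod 17), so λ ≡ 2·7 ≡ 14.
  x = λ² - 9 - 9 = 196 - 18 ≡ 8; y = λ·(9 - 8) - 11 ≡ 3. → (8, 3)
3Q: (8, 3) + (9, 11). λ = (11 - 3)/(9 - 8) ≡ 8/1 mod 17. 1⁻¹ ≡ 1 (mod 17), so λ ≡ 8.
  x = λ² - 8 - 9 = 64 - 17 ≡ 13; y = λ·(8 - 13) - 3 ≡ 8. → (13, 8)
4Q: (13, 8) + (9, 11). λ = (11 - 8)/(9 - 13) ≡ 3/13 mod 17. 13⁻¹ ≡ 4 (mod 17) since 13·4 = 52 ≡ 1, so λ ≡ 12.
  x = λ² - 13 - 9 = 144 - 22 ≡ 3; y = λ·(13 - 3) - 8 ≡ 10. → (3, 10)

(3, 10)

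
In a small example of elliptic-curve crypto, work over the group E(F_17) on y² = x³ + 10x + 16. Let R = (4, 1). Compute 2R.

tangent at (4, 1): λ = (3·4² + 10)/(2·1) ≡ 7/2. 2⁻¹ ≡ 9 (mod 17) since 2·9 = 18 ≡ 1, so λ ≡ 7·9 ≡ 12.
  x = λ² - 4 - 4 = 144 - 8 ≡ 0; y = λ·(4 - 0) - 1 ≡ 13. → (0, 13)

(0, 13)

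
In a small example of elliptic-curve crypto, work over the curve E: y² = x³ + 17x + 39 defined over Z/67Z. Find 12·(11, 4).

(11, 4)

Write G = (11, 4).
Repeated addition: build up to 12G.
2G: tangent at (11, 4): λ = (3·11² + 17)/(2·4) ≡ 45/8. 8⁻¹ ≡ 42 (mod 67), so λ ≡ 45·42 ≡ 14.
  x = λ² - 11 - 11 = 196 - 22 ≡ 40; y = λ·(11 - 40) - 4 ≡ 59. → (40, 59)
3G: (40, 59) + (11, 4). λ = (4 - 59)/(11 - 40) ≡ 12/38 mod 67. 38⁻¹ ≡ 30 (mod 67) since 38·30 = 1140 ≡ 1, so λ ≡ 25.
  x = λ² - 40 - 11 = 625 - 51 ≡ 38; y = λ·(40 - 38) - 59 ≡ 58. → (38, 58)
4G: (38, 58) + (11, 4). λ = (4 - 58)/(11 - 38) ≡ 13/40 mod 67. 40⁻¹ ≡ 62 (mod 67) since 40·62 = 2480 ≡ 1, so λ ≡ 2.
  x = λ² - 38 - 11 = 4 - 49 ≡ 22; y = λ·(38 - 22) - 58 ≡ 41. → (22, 41)
5G: (22, 41) + (11, 4). λ = (4 - 41)/(11 - 22) ≡ 30/56 mod 67. 56⁻¹ ≡ 6 (mod 67) since 56·6 = 336 ≡ 1, so λ ≡ 46.
  x = λ² - 22 - 11 = 2116 - 33 ≡ 6; y = λ·(22 - 6) - 41 ≡ 25. → (6, 25)
6G: (6, 25) + (11, 4). λ = (4 - 25)/(11 - 6) ≡ 46/5 mod 67. 5⁻¹ ≡ 27 (mod 67) since 5·27 = 135 ≡ 1, so λ ≡ 36.
  x = λ² - 6 - 11 = 1296 - 17 ≡ 6; y = λ·(6 - 6) - 25 ≡ 42. → (6, 42)
7G: (6, 42) + (11, 4). λ = (4 - 42)/(11 - 6) ≡ 29/5 mod 67. 5⁻¹ ≡ 27 (mod 67), so λ ≡ 46.
  x = λ² - 6 - 11 = 2116 - 17 ≡ 22; y = λ·(6 - 22) - 42 ≡ 26. → (22, 26)
8G: (22, 26) + (11, 4). λ = (4 - 26)/(11 - 22) ≡ 45/56 mod 67. 56⁻¹ ≡ 6 (mod 67), so λ ≡ 2.
  x = λ² - 22 - 11 = 4 - 33 ≡ 38; y = λ·(22 - 38) - 26 ≡ 9. → (38, 9)
9G: (38, 9) + (11, 4). λ = (4 - 9)/(11 - 38) ≡ 62/40 mod 67. 40⁻¹ ≡ 62 (mod 67) since 40·62 = 2480 ≡ 1, so λ ≡ 25.
  x = λ² - 38 - 11 = 625 - 49 ≡ 40; y = λ·(38 - 40) - 9 ≡ 8. → (40, 8)
10G: (40, 8) + (11, 4). λ = (4 - 8)/(11 - 40) ≡ 63/38 mod 67. 38⁻¹ ≡ 30 (mod 67), so λ ≡ 14.
  x = λ² - 40 - 11 = 196 - 51 ≡ 11; y = λ·(40 - 11) - 8 ≡ 63. → (11, 63)
11G: (11, 63) + (11, 4): same x and y₁ ≡ -y₂, so the sum is the point at infinity.
12G: the point at infinity + (11, 4) = (11, 4) (identity).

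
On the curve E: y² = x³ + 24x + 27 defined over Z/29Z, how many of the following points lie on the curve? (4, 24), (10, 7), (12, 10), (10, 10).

2

(4, 24): 24² ≡ 25, rhs ≡ 13 → off.
(10, 7): 7² ≡ 20, rhs ≡ 20 → on.
(12, 10): 10² ≡ 13, rhs ≡ 13 → on.
(10, 10): 10² ≡ 13, rhs ≡ 20 → off.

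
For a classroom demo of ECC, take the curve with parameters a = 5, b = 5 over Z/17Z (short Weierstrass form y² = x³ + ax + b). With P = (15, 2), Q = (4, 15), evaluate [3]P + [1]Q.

First 3P:
Repeated addition: build up to 3P.
2P: tangent at (15, 2): λ = (3·15² + 5)/(2·2) ≡ 0/4. 4⁻¹ ≡ 13 (mod 17) since 4·13 = 52 ≡ 1, so λ ≡ 0·13 ≡ 0.
  x = λ² - 15 - 15 = 0 - 30 ≡ 4; y = λ·(15 - 4) - 2 ≡ 15. → (4, 15)
3P: (4, 15) + (15, 2). λ = (2 - 15)/(15 - 4) ≡ 4/11 mod 17. 11⁻¹ ≡ 14 (mod 17) since 11·14 = 154 ≡ 1, so λ ≡ 5.
  x = λ² - 4 - 15 = 25 - 19 ≡ 6; y = λ·(4 - 6) - 15 ≡ 9. → (6, 9)
3P = (6, 9).
Finally 3P + Q:
(6, 9) + (4, 15). λ = (15 - 9)/(4 - 6) ≡ 6/15 mod 17. 15⁻¹ ≡ 8 (mod 17), so λ ≡ 14.
  x = λ² - 6 - 4 = 196 - 10 ≡ 16; y = λ·(6 - 16) - 9 ≡ 4. → (16, 4)

(16, 4)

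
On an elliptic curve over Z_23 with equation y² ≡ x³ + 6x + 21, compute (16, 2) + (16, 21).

O

The two points share x = 16 and their y-coordinates satisfy 2 + 21 ≡ 0 (mod 23), so they are inverses. Their sum is the point at infinity.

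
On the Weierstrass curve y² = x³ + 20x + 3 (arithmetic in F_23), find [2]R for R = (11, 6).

tangent at (11, 6): λ = (3·11² + 20)/(2·6) ≡ 15/12. 12⁻¹ ≡ 2 (mod 23), so λ ≡ 15·2 ≡ 7.
  x = λ² - 11 - 11 = 49 - 22 ≡ 4; y = λ·(11 - 4) - 6 ≡ 20. → (4, 20)

(4, 20)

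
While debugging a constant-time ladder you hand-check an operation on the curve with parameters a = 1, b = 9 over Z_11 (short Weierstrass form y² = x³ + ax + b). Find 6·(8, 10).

(4, 0)

Write Q = (8, 10).
Double-and-add on 6 = (110)₂. Start with Q = (8, 10) for the leading 1-bit.
double: tangent at (8, 10): λ = (3·8² + 1)/(2·10) ≡ 6/9. 9⁻¹ ≡ 5 (mod 11), so λ ≡ 6·5 ≡ 8.
  x = λ² - 8 - 8 = 64 - 16 ≡ 4; y = λ·(8 - 4) - 10 ≡ 0. → (4, 0)
add Q: (4, 0) + (8, 10). λ = (10 - 0)/(8 - 4) ≡ 10/4 mod 11. 4⁻¹ ≡ 3 (mod 11), so λ ≡ 8.
  x = λ² - 4 - 8 = 64 - 12 ≡ 8; y = λ·(4 - 8) - 0 ≡ 1. → (8, 1)
double: tangent at (8, 1): λ = (3·8² + 1)/(2·1) ≡ 6/2. 2⁻¹ ≡ 6 (mod 11) since 2·6 = 12 ≡ 1, so λ ≡ 6·6 ≡ 3.
  x = λ² - 8 - 8 = 9 - 16 ≡ 4; y = λ·(8 - 4) - 1 ≡ 0. → (4, 0)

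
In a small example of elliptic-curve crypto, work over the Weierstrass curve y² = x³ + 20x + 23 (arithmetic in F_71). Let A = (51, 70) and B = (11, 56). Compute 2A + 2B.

(56, 18)

First 2A:
Repeated addition: build up to 2A.
2A: tangent at (51, 70): λ = (3·51² + 20)/(2·70) ≡ 13/69. 69⁻¹ ≡ 35 (mod 71) since 69·35 = 2415 ≡ 1, so λ ≡ 13·35 ≡ 29.
  x = λ² - 51 - 51 = 841 - 102 ≡ 29; y = λ·(51 - 29) - 70 ≡ 0. → (29, 0)
2A = (29, 0).
Next 2B:
Repeated addition: build up to 2B.
2B: tangent at (11, 56): λ = (3·11² + 20)/(2·56) ≡ 28/41. 41⁻¹ ≡ 26 (mod 71) since 41·26 = 1066 ≡ 1, so λ ≡ 28·26 ≡ 18.
  x = λ² - 11 - 11 = 324 - 22 ≡ 18; y = λ·(11 - 18) - 56 ≡ 31. → (18, 31)
2B = (18, 31).
Finally 2A + 2B:
(29, 0) + (18, 31). λ = (31 - 0)/(18 - 29) ≡ 31/60 mod 71. 60⁻¹ ≡ 58 (mod 71), so λ ≡ 23.
  x = λ² - 29 - 18 = 529 - 47 ≡ 56; y = λ·(29 - 56) - 0 ≡ 18. → (56, 18)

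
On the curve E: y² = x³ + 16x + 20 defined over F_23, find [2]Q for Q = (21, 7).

(8, 19)

tangent at (21, 7): λ = (3·21² + 16)/(2·7) ≡ 5/14. 14⁻¹ ≡ 5 (mod 23), so λ ≡ 5·5 ≡ 2.
  x = λ² - 21 - 21 = 4 - 42 ≡ 8; y = λ·(21 - 8) - 7 ≡ 19. → (8, 19)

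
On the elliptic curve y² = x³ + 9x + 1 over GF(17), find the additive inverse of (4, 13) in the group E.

(4, 4)

-(4, 13) = (4, -13 mod 17) = (4, 4).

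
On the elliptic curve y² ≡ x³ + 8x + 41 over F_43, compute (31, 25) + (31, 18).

The two points share x = 31 and their y-coordinates satisfy 25 + 18 ≡ 0 (mod 43), so they are inverses. Their sum is ∞.

O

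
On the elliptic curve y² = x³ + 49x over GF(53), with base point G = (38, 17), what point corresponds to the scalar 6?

Double-and-add on 6 = (110)₂. Start with G = (38, 17) for the leading 1-bit.
double: tangent at (38, 17): λ = (3·38² + 49)/(2·17) ≡ 35/34. 34⁻¹ ≡ 39 (mod 53), so λ ≡ 35·39 ≡ 40.
  x = λ² - 38 - 38 = 1600 - 76 ≡ 40; y = λ·(38 - 40) - 17 ≡ 9. → (40, 9)
add G: (40, 9) + (38, 17). λ = (17 - 9)/(38 - 40) ≡ 8/51 mod 53. 51⁻¹ ≡ 26 (mod 53), so λ ≡ 49.
  x = λ² - 40 - 38 = 2401 - 78 ≡ 44; y = λ·(40 - 44) - 9 ≡ 7. → (44, 7)
double: tangent at (44, 7): λ = (3·44² + 49)/(2·7) ≡ 27/14. 14⁻¹ ≡ 19 (mod 53), so λ ≡ 27·19 ≡ 36.
  x = λ² - 44 - 44 = 1296 - 88 ≡ 42; y = λ·(44 - 42) - 7 ≡ 12. → (42, 12)

(42, 12)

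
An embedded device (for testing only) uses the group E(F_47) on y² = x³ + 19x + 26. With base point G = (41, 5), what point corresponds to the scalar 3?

Repeated addition: build up to 3G.
2G: tangent at (41, 5): λ = (3·41² + 19)/(2·5) ≡ 33/10. 10⁻¹ ≡ 33 (mod 47), so λ ≡ 33·33 ≡ 8.
  x = λ² - 41 - 41 = 64 - 82 ≡ 29; y = λ·(41 - 29) - 5 ≡ 44. → (29, 44)
3G: (29, 44) + (41, 5). λ = (5 - 44)/(41 - 29) ≡ 8/12 mod 47. 12⁻¹ ≡ 4 (mod 47) since 12·4 = 48 ≡ 1, so λ ≡ 32.
  x = λ² - 29 - 41 = 1024 - 70 ≡ 14; y = λ·(29 - 14) - 44 ≡ 13. → (14, 13)

(14, 13)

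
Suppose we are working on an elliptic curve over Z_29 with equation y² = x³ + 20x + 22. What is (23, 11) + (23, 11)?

(25, 9)

tangent at (23, 11): λ = (3·23² + 20)/(2·11) ≡ 12/22. 22⁻¹ ≡ 4 (mod 29), so λ ≡ 12·4 ≡ 19.
  x = λ² - 23 - 23 = 361 - 46 ≡ 25; y = λ·(23 - 25) - 11 ≡ 9. → (25, 9)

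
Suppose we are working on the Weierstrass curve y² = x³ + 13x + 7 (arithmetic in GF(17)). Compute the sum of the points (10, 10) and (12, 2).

(11, 11)

(10, 10) + (12, 2). λ = (2 - 10)/(12 - 10) ≡ 9/2 mod 17. 2⁻¹ ≡ 9 (mod 17) since 2·9 = 18 ≡ 1, so λ ≡ 13.
  x = λ² - 10 - 12 = 169 - 22 ≡ 11; y = λ·(10 - 11) - 10 ≡ 11. → (11, 11)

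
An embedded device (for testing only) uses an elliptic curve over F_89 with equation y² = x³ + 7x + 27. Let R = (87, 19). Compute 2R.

(71, 78)

tangent at (87, 19): λ = (3·87² + 7)/(2·19) ≡ 19/38. 38⁻¹ ≡ 82 (mod 89), so λ ≡ 19·82 ≡ 45.
  x = λ² - 87 - 87 = 2025 - 174 ≡ 71; y = λ·(87 - 71) - 19 ≡ 78. → (71, 78)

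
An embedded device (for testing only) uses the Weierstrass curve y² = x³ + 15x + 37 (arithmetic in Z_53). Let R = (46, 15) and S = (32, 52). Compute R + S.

(12, 39)

(46, 15) + (32, 52). λ = (52 - 15)/(32 - 46) ≡ 37/39 mod 53. 39⁻¹ ≡ 34 (mod 53), so λ ≡ 39.
  x = λ² - 46 - 32 = 1521 - 78 ≡ 12; y = λ·(46 - 12) - 15 ≡ 39. → (12, 39)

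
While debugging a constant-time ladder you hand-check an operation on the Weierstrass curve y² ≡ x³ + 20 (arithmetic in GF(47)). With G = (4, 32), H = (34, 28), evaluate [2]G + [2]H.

First 2G:
Repeated addition: build up to 2G.
2G: tangent at (4, 32): λ = (3·4² + 0)/(2·32) ≡ 1/17. 17⁻¹ ≡ 36 (mod 47) since 17·36 = 612 ≡ 1, so λ ≡ 1·36 ≡ 36.
  x = λ² - 4 - 4 = 1296 - 8 ≡ 19; y = λ·(4 - 19) - 32 ≡ 39. → (19, 39)
2G = (19, 39).
Next 2H:
Repeated addition: build up to 2H.
2H: tangent at (34, 28): λ = (3·34² + 0)/(2·28) ≡ 37/9. 9⁻¹ ≡ 21 (mod 47), so λ ≡ 37·21 ≡ 25.
  x = λ² - 34 - 34 = 625 - 68 ≡ 40; y = λ·(34 - 40) - 28 ≡ 10. → (40, 10)
2H = (40, 10).
Finally 2G + 2H:
(19, 39) + (40, 10). λ = (10 - 39)/(40 - 19) ≡ 18/21 mod 47. 21⁻¹ ≡ 9 (mod 47), so λ ≡ 21.
  x = λ² - 19 - 40 = 441 - 59 ≡ 6; y = λ·(19 - 6) - 39 ≡ 46. → (6, 46)

(6, 46)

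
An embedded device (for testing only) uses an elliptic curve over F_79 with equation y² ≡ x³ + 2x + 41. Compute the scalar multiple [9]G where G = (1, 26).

(38, 59)

Double-and-add on 9 = (1001)₂. Start with G = (1, 26) for the leading 1-bit.
double: tangent at (1, 26): λ = (3·1² + 2)/(2·26) ≡ 5/52. 52⁻¹ ≡ 38 (mod 79) since 52·38 = 1976 ≡ 1, so λ ≡ 5·38 ≡ 32.
  x = λ² - 1 - 1 = 1024 - 2 ≡ 74; y = λ·(1 - 74) - 26 ≡ 8. → (74, 8)
double: tangent at (74, 8): λ = (3·74² + 2)/(2·8) ≡ 77/16. 16⁻¹ ≡ 5 (mod 79) since 16·5 = 80 ≡ 1, so λ ≡ 77·5 ≡ 69.
  x = λ² - 74 - 74 = 4761 - 148 ≡ 31; y = λ·(74 - 31) - 8 ≡ 36. → (31, 36)
double: tangent at (31, 36): λ = (3·31² + 2)/(2·36) ≡ 41/72. 72⁻¹ ≡ 45 (mod 79), so λ ≡ 41·45 ≡ 28.
  x = λ² - 31 - 31 = 784 - 62 ≡ 11; y = λ·(31 - 11) - 36 ≡ 50. → (11, 50)
add G: (11, 50) + (1, 26). λ = (26 - 50)/(1 - 11) ≡ 55/69 mod 79. 69⁻¹ ≡ 71 (mod 79), so λ ≡ 34.
  x = λ² - 11 - 1 = 1156 - 12 ≡ 38; y = λ·(11 - 38) - 50 ≡ 59. → (38, 59)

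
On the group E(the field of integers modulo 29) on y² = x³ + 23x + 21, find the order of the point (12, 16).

12

2P: tangent at (12, 16): λ = (3·12² + 23)/(2·16) ≡ 20/3. 3⁻¹ ≡ 10 (mod 29), so λ ≡ 20·10 ≡ 26.
  x = λ² - 12 - 12 = 676 - 24 ≡ 14; y = λ·(12 - 14) - 16 ≡ 19. → (14, 19)
3P: (14, 19) + (12, 16). λ = (16 - 19)/(12 - 14) ≡ 26/27 mod 29. 27⁻¹ ≡ 14 (mod 29), so λ ≡ 16.
  x = λ² - 14 - 12 = 256 - 26 ≡ 27; y = λ·(14 - 27) - 19 ≡ 5. → (27, 5)
4P: (27, 5) + (12, 16). λ = (16 - 5)/(12 - 27) ≡ 11/14 mod 29. 14⁻¹ ≡ 27 (mod 29) since 14·27 = 378 ≡ 1, so λ ≡ 7.
  x = λ² - 27 - 12 = 49 - 39 ≡ 10; y = λ·(27 - 10) - 5 ≡ 27. → (10, 27)
5P: (10, 27) + (12, 16). λ = (16 - 27)/(12 - 10) ≡ 18/2 mod 29. 2⁻¹ ≡ 15 (mod 29), so λ ≡ 9.
  x = λ² - 10 - 12 = 81 - 22 ≡ 1; y = λ·(10 - 1) - 27 ≡ 25. → (1, 25)
6P: (1, 25) + (12, 16). λ = (16 - 25)/(12 - 1) ≡ 20/11 mod 29. 11⁻¹ ≡ 8 (mod 29), so λ ≡ 15.
  x = λ² - 1 - 12 = 225 - 13 ≡ 9; y = λ·(1 - 9) - 25 ≡ 0. → (9, 0)
7P: (9, 0) + (12, 16). λ = (16 - 0)/(12 - 9) ≡ 16/3 mod 29. 3⁻¹ ≡ 10 (mod 29) since 3·10 = 30 ≡ 1, so λ ≡ 15.
  x = λ² - 9 - 12 = 225 - 21 ≡ 1; y = λ·(9 - 1) - 0 ≡ 4. → (1, 4)
8P: (1, 4) + (12, 16). λ = (16 - 4)/(12 - 1) ≡ 12/11 mod 29. 11⁻¹ ≡ 8 (mod 29) since 11·8 = 88 ≡ 1, so λ ≡ 9.
  x = λ² - 1 - 12 = 81 - 13 ≡ 10; y = λ·(1 - 10) - 4 ≡ 2. → (10, 2)
9P: (10, 2) + (12, 16). λ = (16 - 2)/(12 - 10) ≡ 14/2 mod 29. 2⁻¹ ≡ 15 (mod 29), so λ ≡ 7.
  x = λ² - 10 - 12 = 49 - 22 ≡ 27; y = λ·(10 - 27) - 2 ≡ 24. → (27, 24)
10P: (27, 24) + (12, 16). λ = (16 - 24)/(12 - 27) ≡ 21/14 mod 29. 14⁻¹ ≡ 27 (mod 29), so λ ≡ 16.
  x = λ² - 27 - 12 = 256 - 39 ≡ 14; y = λ·(27 - 14) - 24 ≡ 10. → (14, 10)
11P: (14, 10) + (12, 16). λ = (16 - 10)/(12 - 14) ≡ 6/27 mod 29. 27⁻¹ ≡ 14 (mod 29), so λ ≡ 26.
  x = λ² - 14 - 12 = 676 - 26 ≡ 12; y = λ·(14 - 12) - 10 ≡ 13. → (12, 13)
12P: (12, 13) + (12, 16): same x and y₁ ≡ -y₂, so the sum is O.
12P = O, so the order is 12.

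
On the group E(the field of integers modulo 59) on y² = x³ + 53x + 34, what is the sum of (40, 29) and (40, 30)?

The two points share x = 40 and their y-coordinates satisfy 29 + 30 ≡ 0 (mod 59), so they are inverses. Their sum is O.

O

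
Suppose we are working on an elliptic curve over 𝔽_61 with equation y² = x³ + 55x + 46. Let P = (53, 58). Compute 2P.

(1, 38)

tangent at (53, 58): λ = (3·53² + 55)/(2·58) ≡ 3/55. 55⁻¹ ≡ 10 (mod 61) since 55·10 = 550 ≡ 1, so λ ≡ 3·10 ≡ 30.
  x = λ² - 53 - 53 = 900 - 106 ≡ 1; y = λ·(53 - 1) - 58 ≡ 38. → (1, 38)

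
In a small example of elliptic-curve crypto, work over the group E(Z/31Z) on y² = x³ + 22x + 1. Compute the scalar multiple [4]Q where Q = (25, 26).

Repeated addition: build up to 4Q.
2Q: tangent at (25, 26): λ = (3·25² + 22)/(2·26) ≡ 6/21. 21⁻¹ ≡ 3 (mod 31), so λ ≡ 6·3 ≡ 18.
  x = λ² - 25 - 25 = 324 - 50 ≡ 26; y = λ·(25 - 26) - 26 ≡ 18. → (26, 18)
3Q: (26, 18) + (25, 26). λ = (26 - 18)/(25 - 26) ≡ 8/30 mod 31. 30⁻¹ ≡ 30 (mod 31), so λ ≡ 23.
  x = λ² - 26 - 25 = 529 - 51 ≡ 13; y = λ·(26 - 13) - 18 ≡ 2. → (13, 2)
4Q: (13, 2) + (25, 26). λ = (26 - 2)/(25 - 13) ≡ 24/12 mod 31. 12⁻¹ ≡ 13 (mod 31) since 12·13 = 156 ≡ 1, so λ ≡ 2.
  x = λ² - 13 - 25 = 4 - 38 ≡ 28; y = λ·(13 - 28) - 2 ≡ 30. → (28, 30)

(28, 30)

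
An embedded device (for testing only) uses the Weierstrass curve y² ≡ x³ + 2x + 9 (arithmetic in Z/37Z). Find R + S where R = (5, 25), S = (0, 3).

(4, 9)

(5, 25) + (0, 3). λ = (3 - 25)/(0 - 5) ≡ 15/32 mod 37. 32⁻¹ ≡ 22 (mod 37) since 32·22 = 704 ≡ 1, so λ ≡ 34.
  x = λ² - 5 - 0 = 1156 - 5 ≡ 4; y = λ·(5 - 4) - 25 ≡ 9. → (4, 9)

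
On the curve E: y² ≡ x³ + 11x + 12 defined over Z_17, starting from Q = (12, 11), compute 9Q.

(12, 11)

Double-and-add on 9 = (1001)₂. Start with Q = (12, 11) for the leading 1-bit.
double: tangent at (12, 11): λ = (3·12² + 11)/(2·11) ≡ 1/5. 5⁻¹ ≡ 7 (mod 17), so λ ≡ 1·7 ≡ 7.
  x = λ² - 12 - 12 = 49 - 24 ≡ 8; y = λ·(12 - 8) - 11 ≡ 0. → (8, 0)
double: (8, 0) + (8, 0): same x and y₁ ≡ -y₂, so the sum is 𝒪.
double: 𝒪 + 𝒪 = 𝒪 (identity).
add Q: 𝒪 + (12, 11) = (12, 11) (identity).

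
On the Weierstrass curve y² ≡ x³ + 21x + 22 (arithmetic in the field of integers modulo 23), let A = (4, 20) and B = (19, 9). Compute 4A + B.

First 4A:
Repeated addition: build up to 4A.
2A: tangent at (4, 20): λ = (3·4² + 21)/(2·20) ≡ 0/17. 17⁻¹ ≡ 19 (mod 23), so λ ≡ 0·19 ≡ 0.
  x = λ² - 4 - 4 = 0 - 8 ≡ 15; y = λ·(4 - 15) - 20 ≡ 3. → (15, 3)
3A: (15, 3) + (4, 20). λ = (20 - 3)/(4 - 15) ≡ 17/12 mod 23. 12⁻¹ ≡ 2 (mod 23) since 12·2 = 24 ≡ 1, so λ ≡ 11.
  x = λ² - 15 - 4 = 121 - 19 ≡ 10; y = λ·(15 - 10) - 3 ≡ 6. → (10, 6)
4A: (10, 6) + (4, 20). λ = (20 - 6)/(4 - 10) ≡ 14/17 mod 23. 17⁻¹ ≡ 19 (mod 23), so λ ≡ 13.
  x = λ² - 10 - 4 = 169 - 14 ≡ 17; y = λ·(10 - 17) - 6 ≡ 18. → (17, 18)
4A = (17, 18).
Finally 4A + B:
(17, 18) + (19, 9). λ = (9 - 18)/(19 - 17) ≡ 14/2 mod 23. 2⁻¹ ≡ 12 (mod 23), so λ ≡ 7.
  x = λ² - 17 - 19 = 49 - 36 ≡ 13; y = λ·(17 - 13) - 18 ≡ 10. → (13, 10)

(13, 10)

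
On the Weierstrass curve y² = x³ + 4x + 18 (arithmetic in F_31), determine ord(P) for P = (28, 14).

7

2P: tangent at (28, 14): λ = (3·28² + 4)/(2·14) ≡ 0/28. 28⁻¹ ≡ 10 (mod 31), so λ ≡ 0·10 ≡ 0.
  x = λ² - 28 - 28 = 0 - 56 ≡ 6; y = λ·(28 - 6) - 14 ≡ 17. → (6, 17)
3P: (6, 17) + (28, 14). λ = (14 - 17)/(28 - 6) ≡ 28/22 mod 31. 22⁻¹ ≡ 24 (mod 31), so λ ≡ 21.
  x = λ² - 6 - 28 = 441 - 34 ≡ 4; y = λ·(6 - 4) - 17 ≡ 25. → (4, 25)
4P: (4, 25) + (28, 14). λ = (14 - 25)/(28 - 4) ≡ 20/24 mod 31. 24⁻¹ ≡ 22 (mod 31) since 24·22 = 528 ≡ 1, so λ ≡ 6.
  x = λ² - 4 - 28 = 36 - 32 ≡ 4; y = λ·(4 - 4) - 25 ≡ 6. → (4, 6)
5P: (4, 6) + (28, 14). λ = (14 - 6)/(28 - 4) ≡ 8/24 mod 31. 24⁻¹ ≡ 22 (mod 31), so λ ≡ 21.
  x = λ² - 4 - 28 = 441 - 32 ≡ 6; y = λ·(4 - 6) - 6 ≡ 14. → (6, 14)
6P: (6, 14) + (28, 14). λ = (14 - 14)/(28 - 6) ≡ 0/22 mod 31. 22⁻¹ ≡ 24 (mod 31) since 22·24 = 528 ≡ 1, so λ ≡ 0.
  x = λ² - 6 - 28 = 0 - 34 ≡ 28; y = λ·(6 - 28) - 14 ≡ 17. → (28, 17)
7P: (28, 17) + (28, 14): same x and y₁ ≡ -y₂, so the sum is O.
7P = O, so the order is 7.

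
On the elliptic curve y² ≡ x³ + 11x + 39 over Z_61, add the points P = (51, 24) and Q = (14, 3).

(53, 54)

(51, 24) + (14, 3). λ = (3 - 24)/(14 - 51) ≡ 40/24 mod 61. 24⁻¹ ≡ 28 (mod 61), so λ ≡ 22.
  x = λ² - 51 - 14 = 484 - 65 ≡ 53; y = λ·(51 - 53) - 24 ≡ 54. → (53, 54)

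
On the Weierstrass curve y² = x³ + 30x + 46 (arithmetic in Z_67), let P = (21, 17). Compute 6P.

(48, 11)

Double-and-add on 6 = (110)₂. Start with P = (21, 17) for the leading 1-bit.
double: tangent at (21, 17): λ = (3·21² + 30)/(2·17) ≡ 13/34. 34⁻¹ ≡ 2 (mod 67) since 34·2 = 68 ≡ 1, so λ ≡ 13·2 ≡ 26.
  x = λ² - 21 - 21 = 676 - 42 ≡ 31; y = λ·(21 - 31) - 17 ≡ 58. → (31, 58)
add P: (31, 58) + (21, 17). λ = (17 - 58)/(21 - 31) ≡ 26/57 mod 67. 57⁻¹ ≡ 20 (mod 67), so λ ≡ 51.
  x = λ² - 31 - 21 = 2601 - 52 ≡ 3; y = λ·(31 - 3) - 58 ≡ 30. → (3, 30)
double: tangent at (3, 30): λ = (3·3² + 30)/(2·30) ≡ 57/60. 60⁻¹ ≡ 19 (mod 67), so λ ≡ 57·19 ≡ 11.
  x = λ² - 3 - 3 = 121 - 6 ≡ 48; y = λ·(3 - 48) - 30 ≡ 11. → (48, 11)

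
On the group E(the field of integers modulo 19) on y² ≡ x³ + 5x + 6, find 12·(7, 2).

Write G = (7, 2).
Repeated addition: build up to 12G.
2G: tangent at (7, 2): λ = (3·7² + 5)/(2·2) ≡ 0/4. 4⁻¹ ≡ 5 (mod 19), so λ ≡ 0·5 ≡ 0.
  x = λ² - 7 - 7 = 0 - 14 ≡ 5; y = λ·(7 - 5) - 2 ≡ 17. → (5, 17)
3G: (5, 17) + (7, 2). λ = (2 - 17)/(7 - 5) ≡ 4/2 mod 19. 2⁻¹ ≡ 10 (mod 19), so λ ≡ 2.
  x = λ² - 5 - 7 = 4 - 12 ≡ 11; y = λ·(5 - 11) - 17 ≡ 9. → (11, 9)
4G: (11, 9) + (7, 2). λ = (2 - 9)/(7 - 11) ≡ 12/15 mod 19. 15⁻¹ ≡ 14 (mod 19), so λ ≡ 16.
  x = λ² - 11 - 7 = 256 - 18 ≡ 10; y = λ·(11 - 10) - 9 ≡ 7. → (10, 7)
5G: (10, 7) + (7, 2). λ = (2 - 7)/(7 - 10) ≡ 14/16 mod 19. 16⁻¹ ≡ 6 (mod 19) since 16·6 = 96 ≡ 1, so λ ≡ 8.
  x = λ² - 10 - 7 = 64 - 17 ≡ 9; y = λ·(10 - 9) - 7 ≡ 1. → (9, 1)
6G: (9, 1) + (7, 2). λ = (2 - 1)/(7 - 9) ≡ 1/17 mod 19. 17⁻¹ ≡ 9 (mod 19) since 17·9 = 153 ≡ 1, so λ ≡ 9.
  x = λ² - 9 - 7 = 81 - 16 ≡ 8; y = λ·(9 - 8) - 1 ≡ 8. → (8, 8)
7G: (8, 8) + (7, 2). λ = (2 - 8)/(7 - 8) ≡ 13/18 mod 19. 18⁻¹ ≡ 18 (mod 19), so λ ≡ 6.
  x = λ² - 8 - 7 = 36 - 15 ≡ 2; y = λ·(8 - 2) - 8 ≡ 9. → (2, 9)
8G: (2, 9) + (7, 2). λ = (2 - 9)/(7 - 2) ≡ 12/5 mod 19. 5⁻¹ ≡ 4 (mod 19) since 5·4 = 20 ≡ 1, so λ ≡ 10.
  x = λ² - 2 - 7 = 100 - 9 ≡ 15; y = λ·(2 - 15) - 9 ≡ 13. → (15, 13)
9G: (15, 13) + (7, 2). λ = (2 - 13)/(7 - 15) ≡ 8/11 mod 19. 11⁻¹ ≡ 7 (mod 19) since 11·7 = 77 ≡ 1, so λ ≡ 18.
  x = λ² - 15 - 7 = 324 - 22 ≡ 17; y = λ·(15 - 17) - 13 ≡ 8. → (17, 8)
10G: (17, 8) + (7, 2). λ = (2 - 8)/(7 - 17) ≡ 13/9 mod 19. 9⁻¹ ≡ 17 (mod 19) since 9·17 = 153 ≡ 1, so λ ≡ 12.
  x = λ² - 17 - 7 = 144 - 24 ≡ 6; y = λ·(17 - 6) - 8 ≡ 10. → (6, 10)
11G: (6, 10) + (7, 2). λ = (2 - 10)/(7 - 6) ≡ 11/1 mod 19. 1⁻¹ ≡ 1 (mod 19), so λ ≡ 11.
  x = λ² - 6 - 7 = 121 - 13 ≡ 13; y = λ·(6 - 13) - 10 ≡ 8. → (13, 8)
12G: (13, 8) + (7, 2). λ = (2 - 8)/(7 - 13) ≡ 13/13 mod 19. 13⁻¹ ≡ 3 (mod 19), so λ ≡ 1.
  x = λ² - 13 - 7 = 1 - 20 ≡ 0; y = λ·(13 - 0) - 8 ≡ 5. → (0, 5)

(0, 5)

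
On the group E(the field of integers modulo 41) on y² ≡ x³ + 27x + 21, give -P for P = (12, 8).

(12, 33)

-(12, 8) = (12, -8 mod 41) = (12, 33).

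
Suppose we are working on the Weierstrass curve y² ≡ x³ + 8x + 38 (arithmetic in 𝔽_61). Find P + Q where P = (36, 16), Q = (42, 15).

(36, 16) + (42, 15). λ = (15 - 16)/(42 - 36) ≡ 60/6 mod 61. 6⁻¹ ≡ 51 (mod 61) since 6·51 = 306 ≡ 1, so λ ≡ 10.
  x = λ² - 36 - 42 = 100 - 78 ≡ 22; y = λ·(36 - 22) - 16 ≡ 2. → (22, 2)

(22, 2)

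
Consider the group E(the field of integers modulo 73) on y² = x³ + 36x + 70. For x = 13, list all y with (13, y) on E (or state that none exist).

x³ + 36x + 70 = 2735 ≡ 34 (mod 73).
34 is a non-residue mod 73; no y exists.

none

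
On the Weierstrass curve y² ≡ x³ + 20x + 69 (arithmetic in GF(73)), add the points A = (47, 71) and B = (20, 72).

(47, 71) + (20, 72). λ = (72 - 71)/(20 - 47) ≡ 1/46 mod 73. 46⁻¹ ≡ 27 (mod 73), so λ ≡ 27.
  x = λ² - 47 - 20 = 729 - 67 ≡ 5; y = λ·(47 - 5) - 71 ≡ 41. → (5, 41)

(5, 41)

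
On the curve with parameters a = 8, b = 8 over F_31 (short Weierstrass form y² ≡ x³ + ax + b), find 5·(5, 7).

(7, 29)

Write P = (5, 7).
Repeated addition: build up to 5P.
2P: tangent at (5, 7): λ = (3·5² + 8)/(2·7) ≡ 21/14. 14⁻¹ ≡ 20 (mod 31) since 14·20 = 280 ≡ 1, so λ ≡ 21·20 ≡ 17.
  x = λ² - 5 - 5 = 289 - 10 ≡ 0; y = λ·(5 - 0) - 7 ≡ 16. → (0, 16)
3P: (0, 16) + (5, 7). λ = (7 - 16)/(5 - 0) ≡ 22/5 mod 31. 5⁻¹ ≡ 25 (mod 31) since 5·25 = 125 ≡ 1, so λ ≡ 23.
  x = λ² - 0 - 5 = 529 - 5 ≡ 28; y = λ·(0 - 28) - 16 ≡ 22. → (28, 22)
4P: (28, 22) + (5, 7). λ = (7 - 22)/(5 - 28) ≡ 16/8 mod 31. 8⁻¹ ≡ 4 (mod 31) since 8·4 = 32 ≡ 1, so λ ≡ 2.
  x = λ² - 28 - 5 = 4 - 33 ≡ 2; y = λ·(28 - 2) - 22 ≡ 30. → (2, 30)
5P: (2, 30) + (5, 7). λ = (7 - 30)/(5 - 2) ≡ 8/3 mod 31. 3⁻¹ ≡ 21 (mod 31) since 3·21 = 63 ≡ 1, so λ ≡ 13.
  x = λ² - 2 - 5 = 169 - 7 ≡ 7; y = λ·(2 - 7) - 30 ≡ 29. → (7, 29)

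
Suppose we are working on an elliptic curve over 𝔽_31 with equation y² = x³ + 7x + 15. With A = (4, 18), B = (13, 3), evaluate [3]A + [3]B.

(13, 3)

First 3A:
Repeated addition: build up to 3A.
2A: tangent at (4, 18): λ = (3·4² + 7)/(2·18) ≡ 24/5. 5⁻¹ ≡ 25 (mod 31), so λ ≡ 24·25 ≡ 11.
  x = λ² - 4 - 4 = 121 - 8 ≡ 20; y = λ·(4 - 20) - 18 ≡ 23. → (20, 23)
3A: (20, 23) + (4, 18). λ = (18 - 23)/(4 - 20) ≡ 26/15 mod 31. 15⁻¹ ≡ 29 (mod 31), so λ ≡ 10.
  x = λ² - 20 - 4 = 100 - 24 ≡ 14; y = λ·(20 - 14) - 23 ≡ 6. → (14, 6)
3A = (14, 6).
Next 3B:
Repeated addition: build up to 3B.
2B: tangent at (13, 3): λ = (3·13² + 7)/(2·3) ≡ 18/6. 6⁻¹ ≡ 26 (mod 31), so λ ≡ 18·26 ≡ 3.
  x = λ² - 13 - 13 = 9 - 26 ≡ 14; y = λ·(13 - 14) - 3 ≡ 25. → (14, 25)
3B: (14, 25) + (13, 3). λ = (3 - 25)/(13 - 14) ≡ 9/30 mod 31. 30⁻¹ ≡ 30 (mod 31), so λ ≡ 22.
  x = λ² - 14 - 13 = 484 - 27 ≡ 23; y = λ·(14 - 23) - 25 ≡ 25. → (23, 25)
3B = (23, 25).
Finally 3A + 3B:
(14, 6) + (23, 25). λ = (25 - 6)/(23 - 14) ≡ 19/9 mod 31. 9⁻¹ ≡ 7 (mod 31) since 9·7 = 63 ≡ 1, so λ ≡ 9.
  x = λ² - 14 - 23 = 81 - 37 ≡ 13; y = λ·(14 - 13) - 6 ≡ 3. → (13, 3)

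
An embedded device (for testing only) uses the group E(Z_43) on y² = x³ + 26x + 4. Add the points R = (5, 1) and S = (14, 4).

(5, 42)

(5, 1) + (14, 4). λ = (4 - 1)/(14 - 5) ≡ 3/9 mod 43. 9⁻¹ ≡ 24 (mod 43), so λ ≡ 29.
  x = λ² - 5 - 14 = 841 - 19 ≡ 5; y = λ·(5 - 5) - 1 ≡ 42. → (5, 42)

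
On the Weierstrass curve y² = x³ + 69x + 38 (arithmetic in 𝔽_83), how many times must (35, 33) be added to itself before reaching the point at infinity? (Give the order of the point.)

4

2P: tangent at (35, 33): λ = (3·35² + 69)/(2·33) ≡ 9/66. 66⁻¹ ≡ 39 (mod 83), so λ ≡ 9·39 ≡ 19.
  x = λ² - 35 - 35 = 361 - 70 ≡ 42; y = λ·(35 - 42) - 33 ≡ 0. → (42, 0)
3P: (42, 0) + (35, 33). λ = (33 - 0)/(35 - 42) ≡ 33/76 mod 83. 76⁻¹ ≡ 71 (mod 83) since 76·71 = 5396 ≡ 1, so λ ≡ 19.
  x = λ² - 42 - 35 = 361 - 77 ≡ 35; y = λ·(42 - 35) - 0 ≡ 50. → (35, 50)
4P: (35, 50) + (35, 33): same x and y₁ ≡ -y₂, so the sum is the point at infinity.
4P = the point at infinity, so the order is 4.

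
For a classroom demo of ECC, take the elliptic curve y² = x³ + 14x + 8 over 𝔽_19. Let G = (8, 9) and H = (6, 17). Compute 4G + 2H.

First 4G:
Double-and-add on 4 = (100)₂. Start with G = (8, 9) for the leading 1-bit.
double: tangent at (8, 9): λ = (3·8² + 14)/(2·9) ≡ 16/18. 18⁻¹ ≡ 18 (mod 19) since 18·18 = 324 ≡ 1, so λ ≡ 16·18 ≡ 3.
  x = λ² - 8 - 8 = 9 - 16 ≡ 12; y = λ·(8 - 12) - 9 ≡ 17. → (12, 17)
double: tangent at (12, 17): λ = (3·12² + 14)/(2·17) ≡ 9/15. 15⁻¹ ≡ 14 (mod 19) since 15·14 = 210 ≡ 1, so λ ≡ 9·14 ≡ 12.
  x = λ² - 12 - 12 = 144 - 24 ≡ 6; y = λ·(12 - 6) - 17 ≡ 17. → (6, 17)
4G = (6, 17).
Next 2H:
Repeated addition: build up to 2H.
2H: tangent at (6, 17): λ = (3·6² + 14)/(2·17) ≡ 8/15. 15⁻¹ ≡ 14 (mod 19), so λ ≡ 8·14 ≡ 17.
  x = λ² - 6 - 6 = 289 - 12 ≡ 11; y = λ·(6 - 11) - 17 ≡ 12. → (11, 12)
2H = (11, 12).
Finally 4G + 2H:
(6, 17) + (11, 12). λ = (12 - 17)/(11 - 6) ≡ 14/5 mod 19. 5⁻¹ ≡ 4 (mod 19), so λ ≡ 18.
  x = λ² - 6 - 11 = 324 - 17 ≡ 3; y = λ·(6 - 3) - 17 ≡ 18. → (3, 18)

(3, 18)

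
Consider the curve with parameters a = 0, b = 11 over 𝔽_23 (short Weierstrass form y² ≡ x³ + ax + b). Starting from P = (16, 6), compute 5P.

Repeated addition: build up to 5P.
2P: tangent at (16, 6): λ = (3·16² + 0)/(2·6) ≡ 9/12. 12⁻¹ ≡ 2 (mod 23), so λ ≡ 9·2 ≡ 18.
  x = λ² - 16 - 16 = 324 - 32 ≡ 16; y = λ·(16 - 16) - 6 ≡ 17. → (16, 17)
3P: (16, 17) + (16, 6): same x and y₁ ≡ -y₂, so the sum is ∞.
4P: ∞ + (16, 6) = (16, 6) (identity).
5P: tangent at (16, 6): λ = (3·16² + 0)/(2·6) ≡ 9/12. 12⁻¹ ≡ 2 (mod 23), so λ ≡ 9·2 ≡ 18.
  x = λ² - 16 - 16 = 324 - 32 ≡ 16; y = λ·(16 - 16) - 6 ≡ 17. → (16, 17)

(16, 17)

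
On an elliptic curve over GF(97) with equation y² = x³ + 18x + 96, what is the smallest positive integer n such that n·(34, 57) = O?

7

2P: tangent at (34, 57): λ = (3·34² + 18)/(2·57) ≡ 91/17. 17⁻¹ ≡ 40 (mod 97) since 17·40 = 680 ≡ 1, so λ ≡ 91·40 ≡ 51.
  x = λ² - 34 - 34 = 2601 - 68 ≡ 11; y = λ·(34 - 11) - 57 ≡ 49. → (11, 49)
3P: (11, 49) + (34, 57). λ = (57 - 49)/(34 - 11) ≡ 8/23 mod 97. 23⁻¹ ≡ 38 (mod 97), so λ ≡ 13.
  x = λ² - 11 - 34 = 169 - 45 ≡ 27; y = λ·(11 - 27) - 49 ≡ 34. → (27, 34)
4P: (27, 34) + (34, 57). λ = (57 - 34)/(34 - 27) ≡ 23/7 mod 97. 7⁻¹ ≡ 14 (mod 97) since 7·14 = 98 ≡ 1, so λ ≡ 31.
  x = λ² - 27 - 34 = 961 - 61 ≡ 27; y = λ·(27 - 27) - 34 ≡ 63. → (27, 63)
5P: (27, 63) + (34, 57). λ = (57 - 63)/(34 - 27) ≡ 91/7 mod 97. 7⁻¹ ≡ 14 (mod 97), so λ ≡ 13.
  x = λ² - 27 - 34 = 169 - 61 ≡ 11; y = λ·(27 - 11) - 63 ≡ 48. → (11, 48)
6P: (11, 48) + (34, 57). λ = (57 - 48)/(34 - 11) ≡ 9/23 mod 97. 23⁻¹ ≡ 38 (mod 97), so λ ≡ 51.
  x = λ² - 11 - 34 = 2601 - 45 ≡ 34; y = λ·(11 - 34) - 48 ≡ 40. → (34, 40)
7P: (34, 40) + (34, 57): same x and y₁ ≡ -y₂, so the sum is O.
7P = O, so the order is 7.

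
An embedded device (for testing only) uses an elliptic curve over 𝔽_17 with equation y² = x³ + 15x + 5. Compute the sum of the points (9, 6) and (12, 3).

(14, 16)

(9, 6) + (12, 3). λ = (3 - 6)/(12 - 9) ≡ 14/3 mod 17. 3⁻¹ ≡ 6 (mod 17) since 3·6 = 18 ≡ 1, so λ ≡ 16.
  x = λ² - 9 - 12 = 256 - 21 ≡ 14; y = λ·(9 - 14) - 6 ≡ 16. → (14, 16)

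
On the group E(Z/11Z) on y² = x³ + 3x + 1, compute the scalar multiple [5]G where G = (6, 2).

(1, 7)

Repeated addition: build up to 5G.
2G: tangent at (6, 2): λ = (3·6² + 3)/(2·2) ≡ 1/4. 4⁻¹ ≡ 3 (mod 11) since 4·3 = 12 ≡ 1, so λ ≡ 1·3 ≡ 3.
  x = λ² - 6 - 6 = 9 - 12 ≡ 8; y = λ·(6 - 8) - 2 ≡ 3. → (8, 3)
3G: (8, 3) + (6, 2). λ = (2 - 3)/(6 - 8) ≡ 10/9 mod 11. 9⁻¹ ≡ 5 (mod 11) since 9·5 = 45 ≡ 1, so λ ≡ 6.
  x = λ² - 8 - 6 = 36 - 14 ≡ 0; y = λ·(8 - 0) - 3 ≡ 1. → (0, 1)
4G: (0, 1) + (6, 2). λ = (2 - 1)/(6 - 0) ≡ 1/6 mod 11. 6⁻¹ ≡ 2 (mod 11), so λ ≡ 2.
  x = λ² - 0 - 6 = 4 - 6 ≡ 9; y = λ·(0 - 9) - 1 ≡ 3. → (9, 3)
5G: (9, 3) + (6, 2). λ = (2 - 3)/(6 - 9) ≡ 10/8 mod 11. 8⁻¹ ≡ 7 (mod 11) since 8·7 = 56 ≡ 1, so λ ≡ 4.
  x = λ² - 9 - 6 = 16 - 15 ≡ 1; y = λ·(9 - 1) - 3 ≡ 7. → (1, 7)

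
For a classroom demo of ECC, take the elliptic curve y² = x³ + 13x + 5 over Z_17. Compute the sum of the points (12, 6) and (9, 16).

(9, 1)

(12, 6) + (9, 16). λ = (16 - 6)/(9 - 12) ≡ 10/14 mod 17. 14⁻¹ ≡ 11 (mod 17) since 14·11 = 154 ≡ 1, so λ ≡ 8.
  x = λ² - 12 - 9 = 64 - 21 ≡ 9; y = λ·(12 - 9) - 6 ≡ 1. → (9, 1)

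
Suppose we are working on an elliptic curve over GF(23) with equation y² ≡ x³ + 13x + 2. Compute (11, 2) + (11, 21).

O

The two points share x = 11 and their y-coordinates satisfy 2 + 21 ≡ 0 (mod 23), so they are inverses. Their sum is the point at infinity.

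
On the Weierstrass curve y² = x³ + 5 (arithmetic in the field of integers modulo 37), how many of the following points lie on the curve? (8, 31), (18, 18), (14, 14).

3

(8, 31): 31² ≡ 36, rhs ≡ 36 → on.
(18, 18): 18² ≡ 28, rhs ≡ 28 → on.
(14, 14): 14² ≡ 11, rhs ≡ 11 → on.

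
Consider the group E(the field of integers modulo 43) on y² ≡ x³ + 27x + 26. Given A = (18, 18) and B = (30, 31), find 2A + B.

First 2A:
Repeated addition: build up to 2A.
2A: tangent at (18, 18): λ = (3·18² + 27)/(2·18) ≡ 10/36. 36⁻¹ ≡ 6 (mod 43), so λ ≡ 10·6 ≡ 17.
  x = λ² - 18 - 18 = 289 - 36 ≡ 38; y = λ·(18 - 38) - 18 ≡ 29. → (38, 29)
2A = (38, 29).
Finally 2A + B:
(38, 29) + (30, 31). λ = (31 - 29)/(30 - 38) ≡ 2/35 mod 43. 35⁻¹ ≡ 16 (mod 43), so λ ≡ 32.
  x = λ² - 38 - 30 = 1024 - 68 ≡ 10; y = λ·(38 - 10) - 29 ≡ 7. → (10, 7)

(10, 7)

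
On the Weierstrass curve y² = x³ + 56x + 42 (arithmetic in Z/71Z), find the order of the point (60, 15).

2P: tangent at (60, 15): λ = (3·60² + 56)/(2·15) ≡ 64/30. 30⁻¹ ≡ 45 (mod 71), so λ ≡ 64·45 ≡ 40.
  x = λ² - 60 - 60 = 1600 - 120 ≡ 60; y = λ·(60 - 60) - 15 ≡ 56. → (60, 56)
3P: (60, 56) + (60, 15): same x and y₁ ≡ -y₂, so the sum is the point at infinity.
3P = the point at infinity, so the order is 3.

3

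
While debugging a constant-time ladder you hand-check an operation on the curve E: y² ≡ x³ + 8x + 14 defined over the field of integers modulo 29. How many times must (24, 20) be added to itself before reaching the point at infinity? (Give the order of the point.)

2P: tangent at (24, 20): λ = (3·24² + 8)/(2·20) ≡ 25/11. 11⁻¹ ≡ 8 (mod 29), so λ ≡ 25·8 ≡ 26.
  x = λ² - 24 - 24 = 676 - 48 ≡ 19; y = λ·(24 - 19) - 20 ≡ 23. → (19, 23)
3P: (19, 23) + (24, 20). λ = (20 - 23)/(24 - 19) ≡ 26/5 mod 29. 5⁻¹ ≡ 6 (mod 29) since 5·6 = 30 ≡ 1, so λ ≡ 11.
  x = λ² - 19 - 24 = 121 - 43 ≡ 20; y = λ·(19 - 20) - 23 ≡ 24. → (20, 24)
4P: (20, 24) + (24, 20). λ = (20 - 24)/(24 - 20) ≡ 25/4 mod 29. 4⁻¹ ≡ 22 (mod 29), so λ ≡ 28.
  x = λ² - 20 - 24 = 784 - 44 ≡ 15; y = λ·(20 - 15) - 24 ≡ 0. → (15, 0)
5P: (15, 0) + (24, 20). λ = (20 - 0)/(24 - 15) ≡ 20/9 mod 29. 9⁻¹ ≡ 13 (mod 29), so λ ≡ 28.
  x = λ² - 15 - 24 = 784 - 39 ≡ 20; y = λ·(15 - 20) - 0 ≡ 5. → (20, 5)
6P: (20, 5) + (24, 20). λ = (20 - 5)/(24 - 20) ≡ 15/4 mod 29. 4⁻¹ ≡ 22 (mod 29) since 4·22 = 88 ≡ 1, so λ ≡ 11.
  x = λ² - 20 - 24 = 121 - 44 ≡ 19; y = λ·(20 - 19) - 5 ≡ 6. → (19, 6)
7P: (19, 6) + (24, 20). λ = (20 - 6)/(24 - 19) ≡ 14/5 mod 29. 5⁻¹ ≡ 6 (mod 29), so λ ≡ 26.
  x = λ² - 19 - 24 = 676 - 43 ≡ 24; y = λ·(19 - 24) - 6 ≡ 9. → (24, 9)
8P: (24, 9) + (24, 20): same x and y₁ ≡ -y₂, so the sum is the point at infinity.
8P = the point at infinity, so the order is 8.

8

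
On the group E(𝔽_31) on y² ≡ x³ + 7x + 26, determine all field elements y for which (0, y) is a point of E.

none

x³ + 7x + 26 = 26 ≡ 26 (mod 31).
26 is a non-residue mod 31; no y exists.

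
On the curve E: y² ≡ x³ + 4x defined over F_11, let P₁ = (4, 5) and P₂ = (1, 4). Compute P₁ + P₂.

(4, 5) + (1, 4). λ = (4 - 5)/(1 - 4) ≡ 10/8 mod 11. 8⁻¹ ≡ 7 (mod 11), so λ ≡ 4.
  x = λ² - 4 - 1 = 16 - 5 ≡ 0; y = λ·(4 - 0) - 5 ≡ 0. → (0, 0)

(0, 0)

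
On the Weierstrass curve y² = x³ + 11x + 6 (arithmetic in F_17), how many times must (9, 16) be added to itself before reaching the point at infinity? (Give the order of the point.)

2P: tangent at (9, 16): λ = (3·9² + 11)/(2·16) ≡ 16/15. 15⁻¹ ≡ 8 (mod 17) since 15·8 = 120 ≡ 1, so λ ≡ 16·8 ≡ 9.
  x = λ² - 9 - 9 = 81 - 18 ≡ 12; y = λ·(9 - 12) - 16 ≡ 8. → (12, 8)
3P: (12, 8) + (9, 16). λ = (16 - 8)/(9 - 12) ≡ 8/14 mod 17. 14⁻¹ ≡ 11 (mod 17) since 14·11 = 154 ≡ 1, so λ ≡ 3.
  x = λ² - 12 - 9 = 9 - 21 ≡ 5; y = λ·(12 - 5) - 8 ≡ 13. → (5, 13)
4P: (5, 13) + (9, 16). λ = (16 - 13)/(9 - 5) ≡ 3/4 mod 17. 4⁻¹ ≡ 13 (mod 17) since 4·13 = 52 ≡ 1, so λ ≡ 5.
  x = λ² - 5 - 9 = 25 - 14 ≡ 11; y = λ·(5 - 11) - 13 ≡ 8. → (11, 8)
5P: (11, 8) + (9, 16). λ = (16 - 8)/(9 - 11) ≡ 8/15 mod 17. 15⁻¹ ≡ 8 (mod 17), so λ ≡ 13.
  x = λ² - 11 - 9 = 169 - 20 ≡ 13; y = λ·(11 - 13) - 8 ≡ 0. → (13, 0)
6P: (13, 0) + (9, 16). λ = (16 - 0)/(9 - 13) ≡ 16/13 mod 17. 13⁻¹ ≡ 4 (mod 17), so λ ≡ 13.
  x = λ² - 13 - 9 = 169 - 22 ≡ 11; y = λ·(13 - 11) - 0 ≡ 9. → (11, 9)
7P: (11, 9) + (9, 16). λ = (16 - 9)/(9 - 11) ≡ 7/15 mod 17. 15⁻¹ ≡ 8 (mod 17), so λ ≡ 5.
  x = λ² - 11 - 9 = 25 - 20 ≡ 5; y = λ·(11 - 5) - 9 ≡ 4. → (5, 4)
8P: (5, 4) + (9, 16). λ = (16 - 4)/(9 - 5) ≡ 12/4 mod 17. 4⁻¹ ≡ 13 (mod 17), so λ ≡ 3.
  x = λ² - 5 - 9 = 9 - 14 ≡ 12; y = λ·(5 - 12) - 4 ≡ 9. → (12, 9)
9P: (12, 9) + (9, 16). λ = (16 - 9)/(9 - 12) ≡ 7/14 mod 17. 14⁻¹ ≡ 11 (mod 17) since 14·11 = 154 ≡ 1, so λ ≡ 9.
  x = λ² - 12 - 9 = 81 - 21 ≡ 9; y = λ·(12 - 9) - 9 ≡ 1. → (9, 1)
10P: (9, 1) + (9, 16): same x and y₁ ≡ -y₂, so the sum is the point at infinity.
10P = the point at infinity, so the order is 10.

10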